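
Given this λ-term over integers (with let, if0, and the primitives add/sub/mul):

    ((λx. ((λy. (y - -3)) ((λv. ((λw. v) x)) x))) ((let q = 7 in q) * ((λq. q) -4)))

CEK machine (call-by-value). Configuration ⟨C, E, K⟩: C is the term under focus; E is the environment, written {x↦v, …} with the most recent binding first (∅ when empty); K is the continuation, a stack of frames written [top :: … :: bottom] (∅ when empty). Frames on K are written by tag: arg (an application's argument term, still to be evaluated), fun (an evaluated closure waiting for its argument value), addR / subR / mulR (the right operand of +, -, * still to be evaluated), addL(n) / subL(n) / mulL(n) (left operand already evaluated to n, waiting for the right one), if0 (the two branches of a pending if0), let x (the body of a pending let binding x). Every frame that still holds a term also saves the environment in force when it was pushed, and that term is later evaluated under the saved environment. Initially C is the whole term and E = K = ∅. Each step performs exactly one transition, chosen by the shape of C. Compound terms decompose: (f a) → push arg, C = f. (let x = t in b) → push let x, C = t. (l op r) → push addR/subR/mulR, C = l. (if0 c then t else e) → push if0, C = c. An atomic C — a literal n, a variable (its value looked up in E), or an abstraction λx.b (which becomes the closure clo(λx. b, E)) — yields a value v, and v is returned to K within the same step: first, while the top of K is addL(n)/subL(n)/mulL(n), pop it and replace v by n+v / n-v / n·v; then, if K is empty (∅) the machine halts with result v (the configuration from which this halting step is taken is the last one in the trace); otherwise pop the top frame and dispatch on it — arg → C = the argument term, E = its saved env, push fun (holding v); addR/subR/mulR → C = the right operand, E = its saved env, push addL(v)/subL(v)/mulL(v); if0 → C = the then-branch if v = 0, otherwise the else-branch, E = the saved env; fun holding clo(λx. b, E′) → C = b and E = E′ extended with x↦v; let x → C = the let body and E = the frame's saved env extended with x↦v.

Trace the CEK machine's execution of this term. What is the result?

Answer: -25

Derivation:
0. ⟨C=((λx. ((λy. (y - -3)) ((λv. ((λw. v) x)) x))) ((let q = 7 in q) * ((λq. q) -4))); E=∅; K=∅⟩
1. ⟨C=(λx. ((λy. (y - -3)) ((λv. ((λw. v) x)) x))); E=∅; K=[arg]⟩
2. ⟨C=((let q = 7 in q) * ((λq. q) -4)); E=∅; K=[fun]⟩
3. ⟨C=(let q = 7 in q); E=∅; K=[mulR :: fun]⟩
4. ⟨C=7; E=∅; K=[let q :: mulR :: fun]⟩
5. ⟨C=q; E={q↦7}; K=[mulR :: fun]⟩
6. ⟨C=((λq. q) -4); E=∅; K=[mulL(7) :: fun]⟩
7. ⟨C=(λq. q); E=∅; K=[arg :: mulL(7) :: fun]⟩
8. ⟨C=-4; E=∅; K=[fun :: mulL(7) :: fun]⟩
9. ⟨C=q; E={q↦-4}; K=[mulL(7) :: fun]⟩
10. ⟨C=((λy. (y - -3)) ((λv. ((λw. v) x)) x)); E={x↦-28}; K=∅⟩
11. ⟨C=(λy. (y - -3)); E={x↦-28}; K=[arg]⟩
12. ⟨C=((λv. ((λw. v) x)) x); E={x↦-28}; K=[fun]⟩
13. ⟨C=(λv. ((λw. v) x)); E={x↦-28}; K=[arg :: fun]⟩
14. ⟨C=x; E={x↦-28}; K=[fun :: fun]⟩
15. ⟨C=((λw. v) x); E={v↦-28, x↦-28}; K=[fun]⟩
16. ⟨C=(λw. v); E={v↦-28, x↦-28}; K=[arg :: fun]⟩
17. ⟨C=x; E={v↦-28, x↦-28}; K=[fun :: fun]⟩
18. ⟨C=v; E={w↦-28, v↦-28, x↦-28}; K=[fun]⟩
19. ⟨C=(y - -3); E={y↦-28, x↦-28}; K=∅⟩
20. ⟨C=y; E={y↦-28, x↦-28}; K=[subR]⟩
21. ⟨C=-3; E={y↦-28, x↦-28}; K=[subL(-28)]⟩
→ final value -25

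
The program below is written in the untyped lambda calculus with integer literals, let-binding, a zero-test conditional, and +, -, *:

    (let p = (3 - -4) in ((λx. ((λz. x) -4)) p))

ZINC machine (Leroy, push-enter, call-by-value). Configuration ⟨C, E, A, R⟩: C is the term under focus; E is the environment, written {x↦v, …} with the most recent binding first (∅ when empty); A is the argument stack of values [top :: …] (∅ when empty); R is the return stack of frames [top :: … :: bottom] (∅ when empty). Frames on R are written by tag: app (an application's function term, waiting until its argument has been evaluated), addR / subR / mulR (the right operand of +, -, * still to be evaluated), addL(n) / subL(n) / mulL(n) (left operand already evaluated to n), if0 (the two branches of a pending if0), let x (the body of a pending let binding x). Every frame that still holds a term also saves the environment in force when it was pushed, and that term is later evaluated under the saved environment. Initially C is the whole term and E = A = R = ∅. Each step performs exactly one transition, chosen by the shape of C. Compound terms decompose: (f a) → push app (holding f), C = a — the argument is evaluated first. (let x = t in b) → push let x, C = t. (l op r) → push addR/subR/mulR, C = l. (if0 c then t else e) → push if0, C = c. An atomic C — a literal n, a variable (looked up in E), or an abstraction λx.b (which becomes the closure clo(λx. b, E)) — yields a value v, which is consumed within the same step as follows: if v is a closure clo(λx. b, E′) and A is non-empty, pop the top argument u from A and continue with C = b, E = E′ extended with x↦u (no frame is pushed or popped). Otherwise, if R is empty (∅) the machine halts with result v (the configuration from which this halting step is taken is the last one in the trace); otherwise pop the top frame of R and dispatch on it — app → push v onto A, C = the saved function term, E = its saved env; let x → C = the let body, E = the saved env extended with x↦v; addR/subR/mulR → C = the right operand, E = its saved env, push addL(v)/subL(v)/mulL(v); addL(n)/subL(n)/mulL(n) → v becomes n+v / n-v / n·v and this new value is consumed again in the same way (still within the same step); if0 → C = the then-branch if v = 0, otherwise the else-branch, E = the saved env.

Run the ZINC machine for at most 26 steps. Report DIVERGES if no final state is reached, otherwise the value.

t=0: <C=(let p = (3 - -4) in ((λx. ((λz. x) -4)) p)), E=∅, A=∅, R=∅>
t=1: <C=(3 - -4), E=∅, A=∅, R=[let p]>
t=2: <C=3, E=∅, A=∅, R=[subR :: let p]>
t=3: <C=-4, E=∅, A=∅, R=[subL(3) :: let p]>
t=4: <C=((λx. ((λz. x) -4)) p), E={p↦7}, A=∅, R=∅>
t=5: <C=p, E={p↦7}, A=∅, R=[app]>
t=6: <C=(λx. ((λz. x) -4)), E={p↦7}, A=[7], R=∅>
t=7: <C=((λz. x) -4), E={x↦7, p↦7}, A=∅, R=∅>
t=8: <C=-4, E={x↦7, p↦7}, A=∅, R=[app]>
t=9: <C=(λz. x), E={x↦7, p↦7}, A=[-4], R=∅>
t=10: <C=x, E={z↦-4, x↦7, p↦7}, A=∅, R=∅>
→ final value 7

Answer: 7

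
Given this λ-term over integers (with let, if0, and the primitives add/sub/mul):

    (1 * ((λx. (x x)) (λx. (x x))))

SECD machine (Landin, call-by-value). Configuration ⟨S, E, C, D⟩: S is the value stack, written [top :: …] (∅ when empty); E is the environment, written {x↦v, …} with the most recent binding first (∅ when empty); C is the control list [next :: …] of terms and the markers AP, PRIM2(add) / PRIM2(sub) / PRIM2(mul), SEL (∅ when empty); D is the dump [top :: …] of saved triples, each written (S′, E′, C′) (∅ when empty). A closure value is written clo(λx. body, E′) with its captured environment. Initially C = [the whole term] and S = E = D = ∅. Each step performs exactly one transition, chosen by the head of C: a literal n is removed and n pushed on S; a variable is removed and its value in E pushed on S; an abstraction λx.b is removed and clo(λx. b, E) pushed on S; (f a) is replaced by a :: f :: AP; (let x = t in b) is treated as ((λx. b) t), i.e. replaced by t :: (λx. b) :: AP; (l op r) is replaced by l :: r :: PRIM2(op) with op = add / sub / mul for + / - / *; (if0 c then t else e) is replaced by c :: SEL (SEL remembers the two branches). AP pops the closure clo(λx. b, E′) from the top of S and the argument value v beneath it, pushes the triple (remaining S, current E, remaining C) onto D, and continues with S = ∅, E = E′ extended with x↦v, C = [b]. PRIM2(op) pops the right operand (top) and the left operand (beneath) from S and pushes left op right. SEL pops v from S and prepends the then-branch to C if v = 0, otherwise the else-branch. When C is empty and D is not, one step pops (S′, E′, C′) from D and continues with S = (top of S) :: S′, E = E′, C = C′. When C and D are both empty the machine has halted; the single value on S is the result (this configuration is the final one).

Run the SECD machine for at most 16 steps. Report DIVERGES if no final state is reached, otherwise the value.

Answer: DIVERGES (no final state within 16 steps)

Derivation:
t=0: ⟨S=∅; E=∅; C=[(1 * ((λx. (x x)) (λx. (x x))))]; D=∅⟩
t=1: ⟨S=∅; E=∅; C=[1 :: ((λx. (x x)) (λx. (x x))) :: PRIM2(mul)]; D=∅⟩
t=2: ⟨S=[1]; E=∅; C=[((λx. (x x)) (λx. (x x))) :: PRIM2(mul)]; D=∅⟩
t=3: ⟨S=[1]; E=∅; C=[(λx. (x x)) :: (λx. (x x)) :: AP :: PRIM2(mul)]; D=∅⟩
t=4: ⟨S=[clo(λx. (x x), ∅) :: 1]; E=∅; C=[(λx. (x x)) :: AP :: PRIM2(mul)]; D=∅⟩
t=5: ⟨S=[clo(λx. (x x), ∅) :: clo(λx. (x x), ∅) :: 1]; E=∅; C=[AP :: PRIM2(mul)]; D=∅⟩
t=6: ⟨S=∅; E={x↦clo(λx. (x x), ∅)}; C=[(x x)]; D=[([1], ∅, [PRIM2(mul)])]⟩
t=7: ⟨S=∅; E={x↦clo(λx. (x x), ∅)}; C=[x :: x :: AP]; D=[([1], ∅, [PRIM2(mul)])]⟩
t=8: ⟨S=[clo(λx. (x x), ∅)]; E={x↦clo(λx. (x x), ∅)}; C=[x :: AP]; D=[([1], ∅, [PRIM2(mul)])]⟩
t=9: ⟨S=[clo(λx. (x x), ∅) :: clo(λx. (x x), ∅)]; E={x↦clo(λx. (x x), ∅)}; C=[AP]; D=[([1], ∅, [PRIM2(mul)])]⟩
t=10: ⟨S=∅; E={x↦clo(λx. (x x), ∅)}; C=[(x x)]; D=[(∅, {x↦clo(λx. (x x), ∅)}, ∅) :: ([1], ∅, [PRIM2(mul)])]⟩
t=11: ⟨S=∅; E={x↦clo(λx. (x x), ∅)}; C=[x :: x :: AP]; D=[(∅, {x↦clo(λx. (x x), ∅)}, ∅) :: ([1], ∅, [PRIM2(mul)])]⟩
t=12: ⟨S=[clo(λx. (x x), ∅)]; E={x↦clo(λx. (x x), ∅)}; C=[x :: AP]; D=[(∅, {x↦clo(λx. (x x), ∅)}, ∅) :: ([1], ∅, [PRIM2(mul)])]⟩
t=13: ⟨S=[clo(λx. (x x), ∅) :: clo(λx. (x x), ∅)]; E={x↦clo(λx. (x x), ∅)}; C=[AP]; D=[(∅, {x↦clo(λx. (x x), ∅)}, ∅) :: ([1], ∅, [PRIM2(mul)])]⟩
t=14: ⟨S=∅; E={x↦clo(λx. (x x), ∅)}; C=[(x x)]; D=[(∅, {x↦clo(λx. (x x), ∅)}, ∅) :: (∅, {x↦clo(λx. (x x), ∅)}, ∅) :: ([1], ∅, [PRIM2(mul)])]⟩
t=15: ⟨S=∅; E={x↦clo(λx. (x x), ∅)}; C=[x :: x :: AP]; D=[(∅, {x↦clo(λx. (x x), ∅)}, ∅) :: (∅, {x↦clo(λx. (x x), ∅)}, ∅) :: ([1], ∅, [PRIM2(mul)])]⟩
t=16: ⟨S=[clo(λx. (x x), ∅)]; E={x↦clo(λx. (x x), ∅)}; C=[x :: AP]; D=[(∅, {x↦clo(λx. (x x), ∅)}, ∅) :: (∅, {x↦clo(λx. (x x), ∅)}, ∅) :: ([1], ∅, [PRIM2(mul)])]⟩
→ 16 transitions taken and the configuration is still not final: no result within 16 steps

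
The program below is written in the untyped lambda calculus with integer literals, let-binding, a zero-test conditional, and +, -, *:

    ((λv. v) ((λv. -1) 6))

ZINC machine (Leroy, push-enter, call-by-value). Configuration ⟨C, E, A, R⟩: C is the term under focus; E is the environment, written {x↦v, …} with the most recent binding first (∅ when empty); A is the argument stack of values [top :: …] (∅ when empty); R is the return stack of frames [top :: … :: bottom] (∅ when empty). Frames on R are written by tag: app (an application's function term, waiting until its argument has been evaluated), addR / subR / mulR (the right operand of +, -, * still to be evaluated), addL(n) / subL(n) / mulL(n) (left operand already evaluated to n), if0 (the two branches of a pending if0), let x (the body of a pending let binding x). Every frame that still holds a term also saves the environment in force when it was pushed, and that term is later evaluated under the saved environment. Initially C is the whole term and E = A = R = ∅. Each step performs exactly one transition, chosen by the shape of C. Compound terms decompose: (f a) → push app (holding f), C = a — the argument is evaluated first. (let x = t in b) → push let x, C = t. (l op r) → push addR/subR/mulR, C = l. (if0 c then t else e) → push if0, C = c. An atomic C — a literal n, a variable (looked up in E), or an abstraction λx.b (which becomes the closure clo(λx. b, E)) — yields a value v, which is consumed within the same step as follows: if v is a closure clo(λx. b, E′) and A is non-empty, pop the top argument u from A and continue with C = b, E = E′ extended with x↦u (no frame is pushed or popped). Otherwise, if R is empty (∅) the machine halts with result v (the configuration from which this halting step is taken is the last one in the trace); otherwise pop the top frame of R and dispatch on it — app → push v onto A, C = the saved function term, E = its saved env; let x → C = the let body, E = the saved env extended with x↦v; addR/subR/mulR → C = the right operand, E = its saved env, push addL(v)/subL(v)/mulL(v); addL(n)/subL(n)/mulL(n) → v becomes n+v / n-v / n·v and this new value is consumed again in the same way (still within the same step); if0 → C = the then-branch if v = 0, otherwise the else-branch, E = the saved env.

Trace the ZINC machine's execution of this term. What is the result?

t=0: ⟨C=((λv. v) ((λv. -1) 6)); E=∅; A=∅; R=∅⟩
t=1: ⟨C=((λv. -1) 6); E=∅; A=∅; R=[app]⟩
t=2: ⟨C=6; E=∅; A=∅; R=[app :: app]⟩
t=3: ⟨C=(λv. -1); E=∅; A=[6]; R=[app]⟩
t=4: ⟨C=-1; E={v↦6}; A=∅; R=[app]⟩
t=5: ⟨C=(λv. v); E=∅; A=[-1]; R=∅⟩
t=6: ⟨C=v; E={v↦-1}; A=∅; R=∅⟩
→ final value -1

Answer: -1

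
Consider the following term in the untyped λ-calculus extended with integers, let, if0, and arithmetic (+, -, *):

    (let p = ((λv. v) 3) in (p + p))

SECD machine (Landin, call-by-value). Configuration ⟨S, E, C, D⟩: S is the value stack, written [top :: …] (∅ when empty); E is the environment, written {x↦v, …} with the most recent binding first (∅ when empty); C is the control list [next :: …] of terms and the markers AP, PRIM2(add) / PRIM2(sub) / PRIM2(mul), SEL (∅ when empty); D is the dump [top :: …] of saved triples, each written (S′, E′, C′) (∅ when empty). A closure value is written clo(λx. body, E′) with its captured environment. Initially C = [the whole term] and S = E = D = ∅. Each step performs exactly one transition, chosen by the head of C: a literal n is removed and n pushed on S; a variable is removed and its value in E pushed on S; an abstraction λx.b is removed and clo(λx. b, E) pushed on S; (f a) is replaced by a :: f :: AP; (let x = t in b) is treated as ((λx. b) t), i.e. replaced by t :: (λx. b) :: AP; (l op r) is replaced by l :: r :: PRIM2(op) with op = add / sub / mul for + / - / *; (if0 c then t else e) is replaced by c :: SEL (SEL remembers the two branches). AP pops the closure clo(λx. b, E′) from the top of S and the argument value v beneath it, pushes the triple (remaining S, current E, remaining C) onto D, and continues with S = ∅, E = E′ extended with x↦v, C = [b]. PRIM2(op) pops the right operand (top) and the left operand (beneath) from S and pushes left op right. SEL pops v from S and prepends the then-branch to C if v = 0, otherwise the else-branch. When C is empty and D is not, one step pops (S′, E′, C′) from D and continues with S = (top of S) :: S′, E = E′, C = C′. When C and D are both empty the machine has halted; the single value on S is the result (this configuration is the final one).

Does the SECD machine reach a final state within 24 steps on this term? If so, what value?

0. [S=∅ | E=∅ | C=[(let p = ((λv. v) 3) in (p + p))] | D=∅]
1. [S=∅ | E=∅ | C=[((λv. v) 3) :: (λp. (p + p)) :: AP] | D=∅]
2. [S=∅ | E=∅ | C=[3 :: (λv. v) :: AP :: (λp. (p + p)) :: AP] | D=∅]
3. [S=[3] | E=∅ | C=[(λv. v) :: AP :: (λp. (p + p)) :: AP] | D=∅]
4. [S=[clo(λv. v, ∅) :: 3] | E=∅ | C=[AP :: (λp. (p + p)) :: AP] | D=∅]
5. [S=∅ | E={v↦3} | C=[v] | D=[(∅, ∅, [(λp. (p + p)) :: AP])]]
6. [S=[3] | E={v↦3} | C=∅ | D=[(∅, ∅, [(λp. (p + p)) :: AP])]]
7. [S=[3] | E=∅ | C=[(λp. (p + p)) :: AP] | D=∅]
8. [S=[clo(λp. (p + p), ∅) :: 3] | E=∅ | C=[AP] | D=∅]
9. [S=∅ | E={p↦3} | C=[(p + p)] | D=[(∅, ∅, ∅)]]
10. [S=∅ | E={p↦3} | C=[p :: p :: PRIM2(add)] | D=[(∅, ∅, ∅)]]
11. [S=[3] | E={p↦3} | C=[p :: PRIM2(add)] | D=[(∅, ∅, ∅)]]
12. [S=[3 :: 3] | E={p↦3} | C=[PRIM2(add)] | D=[(∅, ∅, ∅)]]
13. [S=[6] | E={p↦3} | C=∅ | D=[(∅, ∅, ∅)]]
14. [S=[6] | E=∅ | C=∅ | D=∅]
→ final value 6

Answer: 6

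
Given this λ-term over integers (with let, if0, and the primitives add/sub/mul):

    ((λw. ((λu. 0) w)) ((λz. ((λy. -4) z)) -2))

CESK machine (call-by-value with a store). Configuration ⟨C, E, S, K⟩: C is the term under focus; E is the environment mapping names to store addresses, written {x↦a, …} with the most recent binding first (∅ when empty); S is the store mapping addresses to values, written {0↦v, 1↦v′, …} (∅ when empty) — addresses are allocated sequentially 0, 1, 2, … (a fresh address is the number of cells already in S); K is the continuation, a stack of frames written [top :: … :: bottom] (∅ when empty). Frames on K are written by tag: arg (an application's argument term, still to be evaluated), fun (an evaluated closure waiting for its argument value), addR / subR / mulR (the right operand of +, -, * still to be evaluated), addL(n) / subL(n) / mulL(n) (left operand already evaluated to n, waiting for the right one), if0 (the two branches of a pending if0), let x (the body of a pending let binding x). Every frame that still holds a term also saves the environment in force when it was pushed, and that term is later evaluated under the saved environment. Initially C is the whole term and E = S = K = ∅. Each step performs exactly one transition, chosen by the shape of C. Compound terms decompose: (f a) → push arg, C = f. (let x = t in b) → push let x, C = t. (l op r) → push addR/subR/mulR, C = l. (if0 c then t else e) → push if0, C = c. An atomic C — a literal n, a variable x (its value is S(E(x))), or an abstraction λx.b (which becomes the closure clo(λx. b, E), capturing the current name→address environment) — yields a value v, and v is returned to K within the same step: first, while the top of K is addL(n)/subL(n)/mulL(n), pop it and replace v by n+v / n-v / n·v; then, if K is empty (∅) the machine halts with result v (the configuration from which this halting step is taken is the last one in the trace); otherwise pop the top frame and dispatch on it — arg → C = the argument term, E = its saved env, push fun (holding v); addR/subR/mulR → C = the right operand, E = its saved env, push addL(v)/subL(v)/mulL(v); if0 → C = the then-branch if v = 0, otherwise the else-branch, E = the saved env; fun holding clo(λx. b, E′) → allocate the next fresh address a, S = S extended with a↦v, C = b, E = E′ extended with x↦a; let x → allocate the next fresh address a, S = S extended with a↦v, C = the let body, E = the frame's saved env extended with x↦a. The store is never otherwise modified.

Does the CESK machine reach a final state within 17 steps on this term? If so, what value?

Answer: 0

Machine steps:
0. ⟨C=((λw. ((λu. 0) w)) ((λz. ((λy. -4) z)) -2)); E=∅; S=∅; K=∅⟩
1. ⟨C=(λw. ((λu. 0) w)); E=∅; S=∅; K=[arg]⟩
2. ⟨C=((λz. ((λy. -4) z)) -2); E=∅; S=∅; K=[fun]⟩
3. ⟨C=(λz. ((λy. -4) z)); E=∅; S=∅; K=[arg :: fun]⟩
4. ⟨C=-2; E=∅; S=∅; K=[fun :: fun]⟩
5. ⟨C=((λy. -4) z); E={z↦0}; S={0↦-2}; K=[fun]⟩
6. ⟨C=(λy. -4); E={z↦0}; S={0↦-2}; K=[arg :: fun]⟩
7. ⟨C=z; E={z↦0}; S={0↦-2}; K=[fun :: fun]⟩
8. ⟨C=-4; E={y↦1, z↦0}; S={0↦-2, 1↦-2}; K=[fun]⟩
9. ⟨C=((λu. 0) w); E={w↦2}; S={0↦-2, 1↦-2, 2↦-4}; K=∅⟩
10. ⟨C=(λu. 0); E={w↦2}; S={0↦-2, 1↦-2, 2↦-4}; K=[arg]⟩
11. ⟨C=w; E={w↦2}; S={0↦-2, 1↦-2, 2↦-4}; K=[fun]⟩
12. ⟨C=0; E={u↦3, w↦2}; S={0↦-2, 1↦-2, 2↦-4, 3↦-4}; K=∅⟩
→ final value 0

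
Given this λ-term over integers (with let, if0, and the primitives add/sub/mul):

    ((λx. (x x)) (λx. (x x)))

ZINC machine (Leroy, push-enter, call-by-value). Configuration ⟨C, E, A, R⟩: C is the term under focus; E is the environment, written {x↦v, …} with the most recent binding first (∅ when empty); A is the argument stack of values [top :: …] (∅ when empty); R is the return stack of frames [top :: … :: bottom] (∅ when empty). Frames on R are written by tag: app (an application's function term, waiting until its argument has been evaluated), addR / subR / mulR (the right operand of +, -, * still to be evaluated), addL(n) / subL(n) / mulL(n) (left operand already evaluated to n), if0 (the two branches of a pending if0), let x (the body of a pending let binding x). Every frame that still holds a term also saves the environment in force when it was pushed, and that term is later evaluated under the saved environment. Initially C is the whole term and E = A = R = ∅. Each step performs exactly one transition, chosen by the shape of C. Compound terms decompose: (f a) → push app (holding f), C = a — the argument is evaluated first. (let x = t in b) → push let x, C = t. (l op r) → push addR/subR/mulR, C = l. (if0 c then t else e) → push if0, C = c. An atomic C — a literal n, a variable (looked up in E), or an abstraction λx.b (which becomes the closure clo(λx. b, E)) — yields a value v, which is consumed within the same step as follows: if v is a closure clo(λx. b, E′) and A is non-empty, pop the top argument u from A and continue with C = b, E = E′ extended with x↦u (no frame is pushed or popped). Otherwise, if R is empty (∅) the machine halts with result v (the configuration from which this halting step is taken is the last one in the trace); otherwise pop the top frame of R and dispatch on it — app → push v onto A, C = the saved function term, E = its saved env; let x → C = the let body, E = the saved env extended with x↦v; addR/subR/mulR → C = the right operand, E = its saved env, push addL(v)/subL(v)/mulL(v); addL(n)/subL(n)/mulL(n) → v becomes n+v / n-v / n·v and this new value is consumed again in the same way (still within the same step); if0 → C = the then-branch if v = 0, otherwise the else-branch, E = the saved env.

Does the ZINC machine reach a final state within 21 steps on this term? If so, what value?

Answer: DIVERGES (no final state within 21 steps)

Execution trace:
0. <C=((λx. (x x)) (λx. (x x))), E=∅, A=∅, R=∅>
1. <C=(λx. (x x)), E=∅, A=∅, R=[app]>
2. <C=(λx. (x x)), E=∅, A=[clo(λx. (x x), ∅)], R=∅>
3. <C=(x x), E={x↦clo(λx. (x x), ∅)}, A=∅, R=∅>
4. <C=x, E={x↦clo(λx. (x x), ∅)}, A=∅, R=[app]>
5. <C=x, E={x↦clo(λx. (x x), ∅)}, A=[clo(λx. (x x), ∅)], R=∅>
… configuration repeats with period 3 (steps 3–5 recur indefinitely) …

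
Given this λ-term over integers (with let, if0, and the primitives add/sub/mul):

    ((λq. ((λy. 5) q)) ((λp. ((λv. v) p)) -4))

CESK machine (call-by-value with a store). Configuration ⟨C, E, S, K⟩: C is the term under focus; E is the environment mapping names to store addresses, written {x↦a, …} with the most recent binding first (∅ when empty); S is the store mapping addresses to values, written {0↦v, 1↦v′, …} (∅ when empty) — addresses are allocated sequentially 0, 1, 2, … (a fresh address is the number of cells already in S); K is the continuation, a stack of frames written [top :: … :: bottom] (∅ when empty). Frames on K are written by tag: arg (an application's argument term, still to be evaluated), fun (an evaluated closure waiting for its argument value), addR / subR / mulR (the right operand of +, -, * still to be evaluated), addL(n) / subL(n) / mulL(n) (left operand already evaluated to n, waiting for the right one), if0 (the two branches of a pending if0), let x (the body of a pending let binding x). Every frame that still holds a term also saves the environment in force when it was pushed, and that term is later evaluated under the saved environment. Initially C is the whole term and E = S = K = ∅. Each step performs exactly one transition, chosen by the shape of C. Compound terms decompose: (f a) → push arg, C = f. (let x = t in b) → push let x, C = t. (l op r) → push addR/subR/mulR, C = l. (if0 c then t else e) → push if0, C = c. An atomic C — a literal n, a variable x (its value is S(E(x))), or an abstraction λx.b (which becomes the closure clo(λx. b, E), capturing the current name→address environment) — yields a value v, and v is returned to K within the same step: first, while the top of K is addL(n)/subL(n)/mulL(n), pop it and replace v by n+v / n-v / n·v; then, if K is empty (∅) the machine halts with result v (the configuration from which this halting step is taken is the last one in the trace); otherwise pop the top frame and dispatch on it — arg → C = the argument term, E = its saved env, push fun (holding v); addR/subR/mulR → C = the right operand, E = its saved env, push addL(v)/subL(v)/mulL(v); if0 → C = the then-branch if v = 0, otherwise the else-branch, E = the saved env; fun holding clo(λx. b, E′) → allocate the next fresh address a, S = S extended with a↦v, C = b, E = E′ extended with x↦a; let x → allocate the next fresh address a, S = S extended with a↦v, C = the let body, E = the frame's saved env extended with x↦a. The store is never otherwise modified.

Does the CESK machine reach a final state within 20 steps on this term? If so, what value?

0. <C=((λq. ((λy. 5) q)) ((λp. ((λv. v) p)) -4)), E=∅, S=∅, K=∅>
1. <C=(λq. ((λy. 5) q)), E=∅, S=∅, K=[arg]>
2. <C=((λp. ((λv. v) p)) -4), E=∅, S=∅, K=[fun]>
3. <C=(λp. ((λv. v) p)), E=∅, S=∅, K=[arg :: fun]>
4. <C=-4, E=∅, S=∅, K=[fun :: fun]>
5. <C=((λv. v) p), E={p↦0}, S={0↦-4}, K=[fun]>
6. <C=(λv. v), E={p↦0}, S={0↦-4}, K=[arg :: fun]>
7. <C=p, E={p↦0}, S={0↦-4}, K=[fun :: fun]>
8. <C=v, E={v↦1, p↦0}, S={0↦-4, 1↦-4}, K=[fun]>
9. <C=((λy. 5) q), E={q↦2}, S={0↦-4, 1↦-4, 2↦-4}, K=∅>
10. <C=(λy. 5), E={q↦2}, S={0↦-4, 1↦-4, 2↦-4}, K=[arg]>
11. <C=q, E={q↦2}, S={0↦-4, 1↦-4, 2↦-4}, K=[fun]>
12. <C=5, E={y↦3, q↦2}, S={0↦-4, 1↦-4, 2↦-4, 3↦-4}, K=∅>
→ final value 5

Answer: 5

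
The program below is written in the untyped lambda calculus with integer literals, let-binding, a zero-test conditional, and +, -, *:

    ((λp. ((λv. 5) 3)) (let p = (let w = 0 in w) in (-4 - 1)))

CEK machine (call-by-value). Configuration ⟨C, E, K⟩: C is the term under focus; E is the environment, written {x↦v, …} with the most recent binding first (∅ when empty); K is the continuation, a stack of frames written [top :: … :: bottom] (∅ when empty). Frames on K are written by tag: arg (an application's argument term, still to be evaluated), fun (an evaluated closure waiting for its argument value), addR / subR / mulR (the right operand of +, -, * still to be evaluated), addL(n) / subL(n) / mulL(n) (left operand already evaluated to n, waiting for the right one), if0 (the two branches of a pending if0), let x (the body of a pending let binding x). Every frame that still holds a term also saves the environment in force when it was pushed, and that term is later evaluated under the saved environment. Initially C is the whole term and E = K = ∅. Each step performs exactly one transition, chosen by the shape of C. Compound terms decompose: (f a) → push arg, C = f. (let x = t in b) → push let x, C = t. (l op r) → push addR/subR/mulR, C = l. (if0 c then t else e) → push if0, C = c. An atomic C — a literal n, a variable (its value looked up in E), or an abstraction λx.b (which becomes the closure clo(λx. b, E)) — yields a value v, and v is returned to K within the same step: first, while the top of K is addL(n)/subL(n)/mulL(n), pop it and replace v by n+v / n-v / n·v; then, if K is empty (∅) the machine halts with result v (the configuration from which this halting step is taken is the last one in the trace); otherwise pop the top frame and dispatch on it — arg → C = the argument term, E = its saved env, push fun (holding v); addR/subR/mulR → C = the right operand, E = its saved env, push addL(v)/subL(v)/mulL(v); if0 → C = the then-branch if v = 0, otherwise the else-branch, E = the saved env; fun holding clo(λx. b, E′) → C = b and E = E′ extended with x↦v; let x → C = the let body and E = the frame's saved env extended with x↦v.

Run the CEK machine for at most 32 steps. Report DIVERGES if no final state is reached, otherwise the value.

Answer: 5

Machine steps:
t=0: ⟨C=((λp. ((λv. 5) 3)) (let p = (let w = 0 in w) in (-4 - 1))); E=∅; K=∅⟩
t=1: ⟨C=(λp. ((λv. 5) 3)); E=∅; K=[arg]⟩
t=2: ⟨C=(let p = (let w = 0 in w) in (-4 - 1)); E=∅; K=[fun]⟩
t=3: ⟨C=(let w = 0 in w); E=∅; K=[let p :: fun]⟩
t=4: ⟨C=0; E=∅; K=[let w :: let p :: fun]⟩
t=5: ⟨C=w; E={w↦0}; K=[let p :: fun]⟩
t=6: ⟨C=(-4 - 1); E={p↦0}; K=[fun]⟩
t=7: ⟨C=-4; E={p↦0}; K=[subR :: fun]⟩
t=8: ⟨C=1; E={p↦0}; K=[subL(-4) :: fun]⟩
t=9: ⟨C=((λv. 5) 3); E={p↦-5}; K=∅⟩
t=10: ⟨C=(λv. 5); E={p↦-5}; K=[arg]⟩
t=11: ⟨C=3; E={p↦-5}; K=[fun]⟩
t=12: ⟨C=5; E={v↦3, p↦-5}; K=∅⟩
→ final value 5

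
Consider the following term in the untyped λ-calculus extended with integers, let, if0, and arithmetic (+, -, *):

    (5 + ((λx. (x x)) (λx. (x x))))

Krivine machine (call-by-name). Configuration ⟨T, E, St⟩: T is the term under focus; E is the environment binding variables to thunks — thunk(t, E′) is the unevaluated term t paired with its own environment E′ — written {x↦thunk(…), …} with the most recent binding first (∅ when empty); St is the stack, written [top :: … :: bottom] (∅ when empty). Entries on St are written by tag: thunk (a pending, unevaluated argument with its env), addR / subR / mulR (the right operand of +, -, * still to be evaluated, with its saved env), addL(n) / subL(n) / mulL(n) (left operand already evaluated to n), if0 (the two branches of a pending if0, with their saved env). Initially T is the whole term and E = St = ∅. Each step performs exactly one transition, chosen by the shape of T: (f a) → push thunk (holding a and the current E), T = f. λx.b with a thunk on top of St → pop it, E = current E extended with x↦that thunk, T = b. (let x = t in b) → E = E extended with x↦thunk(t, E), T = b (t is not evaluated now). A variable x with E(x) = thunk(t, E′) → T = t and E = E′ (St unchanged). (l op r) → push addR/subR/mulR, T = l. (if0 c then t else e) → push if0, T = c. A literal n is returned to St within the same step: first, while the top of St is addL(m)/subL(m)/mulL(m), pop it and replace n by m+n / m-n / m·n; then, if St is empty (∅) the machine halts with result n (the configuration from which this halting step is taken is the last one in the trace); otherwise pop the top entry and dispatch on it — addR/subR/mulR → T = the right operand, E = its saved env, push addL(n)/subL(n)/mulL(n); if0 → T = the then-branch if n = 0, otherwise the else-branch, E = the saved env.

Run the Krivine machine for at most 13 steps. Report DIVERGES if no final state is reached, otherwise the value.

step 0: [T=(5 + ((λx. (x x)) (λx. (x x)))) | E=∅ | St=∅]
step 1: [T=5 | E=∅ | St=[addR]]
step 2: [T=((λx. (x x)) (λx. (x x))) | E=∅ | St=[addL(5)]]
step 3: [T=(λx. (x x)) | E=∅ | St=[thunk :: addL(5)]]
step 4: [T=(x x) | E={x↦thunk((λx. (x x)), ∅)} | St=[addL(5)]]
step 5: [T=x | E={x↦thunk((λx. (x x)), ∅)} | St=[thunk :: addL(5)]]
step 6: [T=(λx. (x x)) | E=∅ | St=[thunk :: addL(5)]]
step 7: [T=(x x) | E={x↦thunk(x, {x↦thunk((λx. (x x)), ∅)})} | St=[addL(5)]]
step 8: [T=x | E={x↦thunk(x, {x↦thunk((λx. (x x)), ∅)})} | St=[thunk :: addL(5)]]
step 9: [T=x | E={x↦thunk((λx. (x x)), ∅)} | St=[thunk :: addL(5)]]
step 10: [T=(λx. (x x)) | E=∅ | St=[thunk :: addL(5)]]
step 11: [T=(x x) | E={x↦thunk(x, {x↦thunk(x, {x↦thunk((λx. (x x)), ∅)})})} | St=[addL(5)]]
step 12: [T=x | E={x↦thunk(x, {x↦thunk(x, {x↦thunk((λx. (x x)), ∅)})})} | St=[thunk :: addL(5)]]
step 13: [T=x | E={x↦thunk(x, {x↦thunk((λx. (x x)), ∅)})} | St=[thunk :: addL(5)]]
→ 13 transitions taken and the configuration is still not final: no result within 13 steps

Answer: DIVERGES (no final state within 13 steps)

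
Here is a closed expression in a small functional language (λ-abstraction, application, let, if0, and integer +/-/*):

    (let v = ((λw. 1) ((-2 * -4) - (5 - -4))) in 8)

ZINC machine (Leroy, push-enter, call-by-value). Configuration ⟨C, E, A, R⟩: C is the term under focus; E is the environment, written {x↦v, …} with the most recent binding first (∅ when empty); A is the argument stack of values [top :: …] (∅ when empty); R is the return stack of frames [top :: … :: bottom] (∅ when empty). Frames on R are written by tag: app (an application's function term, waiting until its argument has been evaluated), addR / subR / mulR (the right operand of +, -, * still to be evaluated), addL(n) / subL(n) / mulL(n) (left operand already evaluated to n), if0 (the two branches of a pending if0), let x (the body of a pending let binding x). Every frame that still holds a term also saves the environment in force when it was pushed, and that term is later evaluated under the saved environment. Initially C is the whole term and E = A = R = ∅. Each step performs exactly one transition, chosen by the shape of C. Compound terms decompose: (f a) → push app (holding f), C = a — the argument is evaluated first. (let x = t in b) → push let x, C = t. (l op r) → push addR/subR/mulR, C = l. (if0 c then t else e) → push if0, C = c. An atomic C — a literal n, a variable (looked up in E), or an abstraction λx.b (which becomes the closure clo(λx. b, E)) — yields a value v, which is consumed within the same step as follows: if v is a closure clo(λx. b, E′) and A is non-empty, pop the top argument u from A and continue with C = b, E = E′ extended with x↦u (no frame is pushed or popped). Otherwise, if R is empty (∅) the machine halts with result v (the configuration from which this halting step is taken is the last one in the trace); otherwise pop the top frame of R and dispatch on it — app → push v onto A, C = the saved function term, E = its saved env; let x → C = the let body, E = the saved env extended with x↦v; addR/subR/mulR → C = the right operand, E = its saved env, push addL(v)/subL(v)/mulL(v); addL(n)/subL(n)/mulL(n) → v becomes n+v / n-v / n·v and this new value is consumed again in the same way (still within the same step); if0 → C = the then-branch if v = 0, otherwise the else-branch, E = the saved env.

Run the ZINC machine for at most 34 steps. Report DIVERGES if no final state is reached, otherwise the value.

Answer: 8

Machine steps:
step 0: <C=(let v = ((λw. 1) ((-2 * -4) - (5 - -4))) in 8), E=∅, A=∅, R=∅>
step 1: <C=((λw. 1) ((-2 * -4) - (5 - -4))), E=∅, A=∅, R=[let v]>
step 2: <C=((-2 * -4) - (5 - -4)), E=∅, A=∅, R=[app :: let v]>
step 3: <C=(-2 * -4), E=∅, A=∅, R=[subR :: app :: let v]>
step 4: <C=-2, E=∅, A=∅, R=[mulR :: subR :: app :: let v]>
step 5: <C=-4, E=∅, A=∅, R=[mulL(-2) :: subR :: app :: let v]>
step 6: <C=(5 - -4), E=∅, A=∅, R=[subL(8) :: app :: let v]>
step 7: <C=5, E=∅, A=∅, R=[subR :: subL(8) :: app :: let v]>
step 8: <C=-4, E=∅, A=∅, R=[subL(5) :: subL(8) :: app :: let v]>
step 9: <C=(λw. 1), E=∅, A=[-1], R=[let v]>
step 10: <C=1, E={w↦-1}, A=∅, R=[let v]>
step 11: <C=8, E={v↦1}, A=∅, R=∅>
→ final value 8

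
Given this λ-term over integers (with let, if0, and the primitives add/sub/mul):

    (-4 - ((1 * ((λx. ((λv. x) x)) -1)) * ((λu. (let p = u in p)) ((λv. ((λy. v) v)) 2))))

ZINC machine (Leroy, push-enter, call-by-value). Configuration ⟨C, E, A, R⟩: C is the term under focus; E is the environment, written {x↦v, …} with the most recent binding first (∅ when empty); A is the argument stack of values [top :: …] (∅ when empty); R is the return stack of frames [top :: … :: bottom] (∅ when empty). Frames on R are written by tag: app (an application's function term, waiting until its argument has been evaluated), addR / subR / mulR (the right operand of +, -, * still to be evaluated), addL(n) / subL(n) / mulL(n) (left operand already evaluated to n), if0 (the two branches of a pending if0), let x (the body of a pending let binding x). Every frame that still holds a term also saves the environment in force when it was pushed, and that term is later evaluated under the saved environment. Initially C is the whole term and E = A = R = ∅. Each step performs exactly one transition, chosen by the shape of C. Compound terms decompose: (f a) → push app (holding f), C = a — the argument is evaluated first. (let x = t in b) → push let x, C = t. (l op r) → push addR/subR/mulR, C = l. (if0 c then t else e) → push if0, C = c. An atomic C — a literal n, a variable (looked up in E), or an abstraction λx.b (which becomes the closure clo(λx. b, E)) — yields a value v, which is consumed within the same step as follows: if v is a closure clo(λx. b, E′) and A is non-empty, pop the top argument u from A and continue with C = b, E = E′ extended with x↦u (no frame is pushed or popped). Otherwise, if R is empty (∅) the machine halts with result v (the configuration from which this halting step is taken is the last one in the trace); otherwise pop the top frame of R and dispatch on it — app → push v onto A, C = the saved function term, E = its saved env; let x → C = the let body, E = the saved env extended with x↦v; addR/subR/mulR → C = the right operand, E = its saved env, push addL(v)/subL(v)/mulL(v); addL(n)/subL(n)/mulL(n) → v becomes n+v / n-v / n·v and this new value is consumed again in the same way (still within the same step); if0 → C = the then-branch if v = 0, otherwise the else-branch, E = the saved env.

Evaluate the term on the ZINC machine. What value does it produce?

[0] <C=(-4 - ((1 * ((λx. ((λv. x) x)) -1)) * ((λu. (let p = u in p)) ((λv. ((λy. v) v)) 2)))), E=∅, A=∅, R=∅>
[1] <C=-4, E=∅, A=∅, R=[subR]>
[2] <C=((1 * ((λx. ((λv. x) x)) -1)) * ((λu. (let p = u in p)) ((λv. ((λy. v) v)) 2))), E=∅, A=∅, R=[subL(-4)]>
[3] <C=(1 * ((λx. ((λv. x) x)) -1)), E=∅, A=∅, R=[mulR :: subL(-4)]>
[4] <C=1, E=∅, A=∅, R=[mulR :: mulR :: subL(-4)]>
[5] <C=((λx. ((λv. x) x)) -1), E=∅, A=∅, R=[mulL(1) :: mulR :: subL(-4)]>
[6] <C=-1, E=∅, A=∅, R=[app :: mulL(1) :: mulR :: subL(-4)]>
[7] <C=(λx. ((λv. x) x)), E=∅, A=[-1], R=[mulL(1) :: mulR :: subL(-4)]>
[8] <C=((λv. x) x), E={x↦-1}, A=∅, R=[mulL(1) :: mulR :: subL(-4)]>
[9] <C=x, E={x↦-1}, A=∅, R=[app :: mulL(1) :: mulR :: subL(-4)]>
[10] <C=(λv. x), E={x↦-1}, A=[-1], R=[mulL(1) :: mulR :: subL(-4)]>
[11] <C=x, E={v↦-1, x↦-1}, A=∅, R=[mulL(1) :: mulR :: subL(-4)]>
[12] <C=((λu. (let p = u in p)) ((λv. ((λy. v) v)) 2)), E=∅, A=∅, R=[mulL(-1) :: subL(-4)]>
[13] <C=((λv. ((λy. v) v)) 2), E=∅, A=∅, R=[app :: mulL(-1) :: subL(-4)]>
[14] <C=2, E=∅, A=∅, R=[app :: app :: mulL(-1) :: subL(-4)]>
[15] <C=(λv. ((λy. v) v)), E=∅, A=[2], R=[app :: mulL(-1) :: subL(-4)]>
[16] <C=((λy. v) v), E={v↦2}, A=∅, R=[app :: mulL(-1) :: subL(-4)]>
[17] <C=v, E={v↦2}, A=∅, R=[app :: app :: mulL(-1) :: subL(-4)]>
[18] <C=(λy. v), E={v↦2}, A=[2], R=[app :: mulL(-1) :: subL(-4)]>
[19] <C=v, E={y↦2, v↦2}, A=∅, R=[app :: mulL(-1) :: subL(-4)]>
[20] <C=(λu. (let p = u in p)), E=∅, A=[2], R=[mulL(-1) :: subL(-4)]>
[21] <C=(let p = u in p), E={u↦2}, A=∅, R=[mulL(-1) :: subL(-4)]>
[22] <C=u, E={u↦2}, A=∅, R=[let p :: mulL(-1) :: subL(-4)]>
[23] <C=p, E={p↦2, u↦2}, A=∅, R=[mulL(-1) :: subL(-4)]>
→ final value -2

Answer: -2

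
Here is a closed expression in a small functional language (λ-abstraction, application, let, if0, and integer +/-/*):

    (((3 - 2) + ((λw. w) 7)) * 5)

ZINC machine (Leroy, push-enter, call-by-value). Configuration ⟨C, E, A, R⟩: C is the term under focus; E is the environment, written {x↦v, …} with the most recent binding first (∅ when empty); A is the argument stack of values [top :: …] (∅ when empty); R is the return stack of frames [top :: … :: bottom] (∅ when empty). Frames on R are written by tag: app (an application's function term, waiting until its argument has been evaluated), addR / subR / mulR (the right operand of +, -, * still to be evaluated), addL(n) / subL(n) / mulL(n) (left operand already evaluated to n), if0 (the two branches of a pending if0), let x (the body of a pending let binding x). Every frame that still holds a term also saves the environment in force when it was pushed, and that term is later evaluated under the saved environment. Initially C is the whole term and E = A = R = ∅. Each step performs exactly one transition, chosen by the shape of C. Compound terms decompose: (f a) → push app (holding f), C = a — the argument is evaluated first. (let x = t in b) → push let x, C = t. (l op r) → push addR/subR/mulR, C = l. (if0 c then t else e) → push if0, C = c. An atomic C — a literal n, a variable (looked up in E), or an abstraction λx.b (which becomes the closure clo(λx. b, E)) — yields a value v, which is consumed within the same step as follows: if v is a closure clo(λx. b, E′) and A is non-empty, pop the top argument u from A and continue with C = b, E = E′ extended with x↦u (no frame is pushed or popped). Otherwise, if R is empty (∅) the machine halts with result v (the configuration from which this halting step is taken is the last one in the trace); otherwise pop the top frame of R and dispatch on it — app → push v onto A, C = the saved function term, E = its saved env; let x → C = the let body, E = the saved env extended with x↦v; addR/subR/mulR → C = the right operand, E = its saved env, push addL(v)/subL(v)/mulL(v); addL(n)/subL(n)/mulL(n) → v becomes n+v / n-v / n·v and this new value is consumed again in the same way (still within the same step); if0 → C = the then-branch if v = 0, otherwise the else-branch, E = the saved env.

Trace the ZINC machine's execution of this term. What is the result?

[0] ⟨C=(((3 - 2) + ((λw. w) 7)) * 5); E=∅; A=∅; R=∅⟩
[1] ⟨C=((3 - 2) + ((λw. w) 7)); E=∅; A=∅; R=[mulR]⟩
[2] ⟨C=(3 - 2); E=∅; A=∅; R=[addR :: mulR]⟩
[3] ⟨C=3; E=∅; A=∅; R=[subR :: addR :: mulR]⟩
[4] ⟨C=2; E=∅; A=∅; R=[subL(3) :: addR :: mulR]⟩
[5] ⟨C=((λw. w) 7); E=∅; A=∅; R=[addL(1) :: mulR]⟩
[6] ⟨C=7; E=∅; A=∅; R=[app :: addL(1) :: mulR]⟩
[7] ⟨C=(λw. w); E=∅; A=[7]; R=[addL(1) :: mulR]⟩
[8] ⟨C=w; E={w↦7}; A=∅; R=[addL(1) :: mulR]⟩
[9] ⟨C=5; E=∅; A=∅; R=[mulL(8)]⟩
→ final value 40

Answer: 40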